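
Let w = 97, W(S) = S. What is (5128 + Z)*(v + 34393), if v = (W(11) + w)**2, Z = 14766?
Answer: 916257958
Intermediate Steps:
v = 11664 (v = (11 + 97)**2 = 108**2 = 11664)
(5128 + Z)*(v + 34393) = (5128 + 14766)*(11664 + 34393) = 19894*46057 = 916257958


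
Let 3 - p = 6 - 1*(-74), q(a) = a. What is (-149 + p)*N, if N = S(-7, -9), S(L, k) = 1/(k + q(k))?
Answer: 113/9 ≈ 12.556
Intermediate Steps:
S(L, k) = 1/(2*k) (S(L, k) = 1/(k + k) = 1/(2*k))
N = -1/18 (N = (½)/(-9) = (½)*(-⅑) = -1/18 ≈ -0.055556)
p = -77 (p = 3 - (6 - 1*(-74)) = 3 - (6 + 74) = 3 - 1*80 = 3 - 80 = -77)
(-149 + p)*N = (-149 - 77)*(-1/18) = -226*(-1/18) = 113/9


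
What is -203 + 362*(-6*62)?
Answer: -134867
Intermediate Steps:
-203 + 362*(-6*62) = -203 + 362*(-372) = -203 - 134664 = -134867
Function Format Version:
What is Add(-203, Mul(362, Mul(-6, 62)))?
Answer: -134867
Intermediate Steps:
Add(-203, Mul(362, Mul(-6, 62))) = Add(-203, Mul(362, -372)) = Add(-203, -134664) = -134867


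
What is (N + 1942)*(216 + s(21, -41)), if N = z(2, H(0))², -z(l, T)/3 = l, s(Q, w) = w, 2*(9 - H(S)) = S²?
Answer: 346150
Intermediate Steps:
H(S) = 9 - S²/2
z(l, T) = -3*l
N = 36 (N = (-3*2)² = (-6)² = 36)
(N + 1942)*(216 + s(21, -41)) = (36 + 1942)*(216 - 41) = 1978*175 = 346150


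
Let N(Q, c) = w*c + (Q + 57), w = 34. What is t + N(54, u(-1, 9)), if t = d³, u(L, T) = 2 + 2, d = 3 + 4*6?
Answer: 19930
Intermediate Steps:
d = 27 (d = 3 + 24 = 27)
u(L, T) = 4
N(Q, c) = 57 + Q + 34*c (N(Q, c) = 34*c + (Q + 57) = 34*c + (57 + Q) = 57 + Q + 34*c)
t = 19683 (t = 27³ = 19683)
t + N(54, u(-1, 9)) = 19683 + (57 + 54 + 34*4) = 19683 + (57 + 54 + 136) = 19683 + 247 = 19930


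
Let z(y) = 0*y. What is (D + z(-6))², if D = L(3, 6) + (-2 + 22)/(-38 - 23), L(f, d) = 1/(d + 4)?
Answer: 19321/372100 ≈ 0.051924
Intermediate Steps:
z(y) = 0
L(f, d) = 1/(4 + d)
D = -139/610 (D = 1/(4 + 6) + (-2 + 22)/(-38 - 23) = 1/10 + 20/(-61) = ⅒ + 20*(-1/61) = ⅒ - 20/61 = -139/610 ≈ -0.22787)
(D + z(-6))² = (-139/610 + 0)² = (-139/610)² = 19321/372100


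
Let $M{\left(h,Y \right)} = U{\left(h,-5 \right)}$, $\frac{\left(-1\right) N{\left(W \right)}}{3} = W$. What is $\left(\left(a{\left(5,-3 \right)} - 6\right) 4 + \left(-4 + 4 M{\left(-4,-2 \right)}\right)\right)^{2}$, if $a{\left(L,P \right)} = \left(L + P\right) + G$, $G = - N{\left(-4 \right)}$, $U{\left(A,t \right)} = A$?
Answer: $7056$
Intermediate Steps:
$N{\left(W \right)} = - 3 W$
$M{\left(h,Y \right)} = h$
$G = -12$ ($G = - \left(-3\right) \left(-4\right) = \left(-1\right) 12 = -12$)
$a{\left(L,P \right)} = -12 + L + P$ ($a{\left(L,P \right)} = \left(L + P\right) - 12 = -12 + L + P$)
$\left(\left(a{\left(5,-3 \right)} - 6\right) 4 + \left(-4 + 4 M{\left(-4,-2 \right)}\right)\right)^{2} = \left(\left(\left(-12 + 5 - 3\right) - 6\right) 4 + \left(-4 + 4 \left(-4\right)\right)\right)^{2} = \left(\left(-10 - 6\right) 4 - 20\right)^{2} = \left(\left(-16\right) 4 - 20\right)^{2} = \left(-64 - 20\right)^{2} = \left(-84\right)^{2} = 7056$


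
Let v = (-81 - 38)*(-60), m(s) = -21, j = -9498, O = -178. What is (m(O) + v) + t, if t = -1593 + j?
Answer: -3972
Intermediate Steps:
t = -11091 (t = -1593 - 9498 = -11091)
v = 7140 (v = -119*(-60) = 7140)
(m(O) + v) + t = (-21 + 7140) - 11091 = 7119 - 11091 = -3972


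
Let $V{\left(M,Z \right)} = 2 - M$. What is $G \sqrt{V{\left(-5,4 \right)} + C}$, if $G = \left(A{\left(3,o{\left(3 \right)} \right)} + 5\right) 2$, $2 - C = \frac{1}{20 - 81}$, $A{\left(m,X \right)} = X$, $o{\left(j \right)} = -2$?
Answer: $\frac{30 \sqrt{1342}}{61} \approx 18.016$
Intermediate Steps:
$C = \frac{123}{61}$ ($C = 2 - \frac{1}{20 - 81} = 2 - \frac{1}{-61} = 2 - - \frac{1}{61} = 2 + \frac{1}{61} = \frac{123}{61} \approx 2.0164$)
$G = 6$ ($G = \left(-2 + 5\right) 2 = 3 \cdot 2 = 6$)
$G \sqrt{V{\left(-5,4 \right)} + C} = 6 \sqrt{\left(2 - -5\right) + \frac{123}{61}} = 6 \sqrt{\left(2 + 5\right) + \frac{123}{61}} = 6 \sqrt{7 + \frac{123}{61}} = 6 \sqrt{\frac{550}{61}} = 6 \frac{5 \sqrt{1342}}{61} = \frac{30 \sqrt{1342}}{61}$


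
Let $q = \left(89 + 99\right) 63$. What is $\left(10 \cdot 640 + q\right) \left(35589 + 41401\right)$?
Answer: $1404605560$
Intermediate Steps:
$q = 11844$ ($q = 188 \cdot 63 = 11844$)
$\left(10 \cdot 640 + q\right) \left(35589 + 41401\right) = \left(10 \cdot 640 + 11844\right) \left(35589 + 41401\right) = \left(6400 + 11844\right) 76990 = 18244 \cdot 76990 = 1404605560$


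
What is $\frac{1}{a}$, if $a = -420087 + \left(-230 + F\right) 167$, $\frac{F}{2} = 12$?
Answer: $- \frac{1}{454489} \approx -2.2003 \cdot 10^{-6}$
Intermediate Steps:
$F = 24$ ($F = 2 \cdot 12 = 24$)
$a = -454489$ ($a = -420087 + \left(-230 + 24\right) 167 = -420087 - 34402 = -454489$)
$\frac{1}{a} = \frac{1}{-454489} = - \frac{1}{454489}$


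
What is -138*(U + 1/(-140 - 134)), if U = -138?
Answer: 2609097/137 ≈ 19045.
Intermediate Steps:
-138*(U + 1/(-140 - 134)) = -138*(-138 + 1/(-140 - 134)) = -138*(-138 + 1/(-274)) = -138*(-138 - 1/274) = -138*(-37813/274) = 2609097/137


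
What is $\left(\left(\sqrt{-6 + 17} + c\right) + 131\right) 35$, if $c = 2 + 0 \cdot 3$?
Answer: $4655 + 35 \sqrt{11} \approx 4771.1$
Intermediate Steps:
$c = 2$ ($c = 2 + 0 = 2$)
$\left(\left(\sqrt{-6 + 17} + c\right) + 131\right) 35 = \left(\left(\sqrt{-6 + 17} + 2\right) + 131\right) 35 = \left(\left(\sqrt{11} + 2\right) + 131\right) 35 = \left(\left(2 + \sqrt{11}\right) + 131\right) 35 = \left(133 + \sqrt{11}\right) 35 = 4655 + 35 \sqrt{11}$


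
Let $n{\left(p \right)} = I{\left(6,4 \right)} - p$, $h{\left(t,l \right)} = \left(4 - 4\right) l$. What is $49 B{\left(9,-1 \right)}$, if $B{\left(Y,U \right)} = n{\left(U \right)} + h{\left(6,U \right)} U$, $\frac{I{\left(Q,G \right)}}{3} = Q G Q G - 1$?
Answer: $84574$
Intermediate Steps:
$h{\left(t,l \right)} = 0$ ($h{\left(t,l \right)} = 0 l = 0$)
$I{\left(Q,G \right)} = -3 + 3 G^{2} Q^{2}$ ($I{\left(Q,G \right)} = 3 \left(Q G Q G - 1\right) = 3 \left(G Q Q G - 1\right) = 3 \left(G Q^{2} G - 1\right) = 3 \left(G^{2} Q^{2} - 1\right) = 3 \left(-1 + G^{2} Q^{2}\right) = -3 + 3 G^{2} Q^{2}$)
$n{\left(p \right)} = 1725 - p$ ($n{\left(p \right)} = \left(-3 + 3 \cdot 4^{2} \cdot 6^{2}\right) - p = \left(-3 + 3 \cdot 16 \cdot 36\right) - p = \left(-3 + 1728\right) - p = 1725 - p$)
$B{\left(Y,U \right)} = 1725 - U$ ($B{\left(Y,U \right)} = \left(1725 - U\right) + 0 U = \left(1725 - U\right) + 0 = 1725 - U$)
$49 B{\left(9,-1 \right)} = 49 \left(1725 - -1\right) = 49 \left(1725 + 1\right) = 49 \cdot 1726 = 84574$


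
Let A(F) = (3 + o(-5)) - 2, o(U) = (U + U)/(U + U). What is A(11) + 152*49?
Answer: 7450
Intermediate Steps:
o(U) = 1 (o(U) = (2*U)/((2*U)) = (2*U)*(1/(2*U)) = 1)
A(F) = 2 (A(F) = (3 + 1) - 2 = 4 - 2 = 2)
A(11) + 152*49 = 2 + 152*49 = 2 + 7448 = 7450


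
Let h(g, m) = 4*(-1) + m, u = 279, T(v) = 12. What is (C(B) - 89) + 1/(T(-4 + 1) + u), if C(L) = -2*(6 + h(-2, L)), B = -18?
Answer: -16586/291 ≈ -56.997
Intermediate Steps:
h(g, m) = -4 + m
C(L) = -4 - 2*L (C(L) = -2*(6 + (-4 + L)) = -2*(2 + L) = -4 - 2*L)
(C(B) - 89) + 1/(T(-4 + 1) + u) = ((-4 - 2*(-18)) - 89) + 1/(12 + 279) = ((-4 + 36) - 89) + 1/291 = (32 - 89) + 1/291 = -57 + 1/291 = -16586/291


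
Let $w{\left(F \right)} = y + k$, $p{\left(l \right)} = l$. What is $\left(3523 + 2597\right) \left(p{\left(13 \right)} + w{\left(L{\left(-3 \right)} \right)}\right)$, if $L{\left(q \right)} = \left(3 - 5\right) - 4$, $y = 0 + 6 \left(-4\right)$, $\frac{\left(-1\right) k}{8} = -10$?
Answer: $422280$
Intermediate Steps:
$k = 80$ ($k = \left(-8\right) \left(-10\right) = 80$)
$y = -24$ ($y = 0 - 24 = -24$)
$L{\left(q \right)} = -6$ ($L{\left(q \right)} = -2 - 4 = -6$)
$w{\left(F \right)} = 56$ ($w{\left(F \right)} = -24 + 80 = 56$)
$\left(3523 + 2597\right) \left(p{\left(13 \right)} + w{\left(L{\left(-3 \right)} \right)}\right) = \left(3523 + 2597\right) \left(13 + 56\right) = 6120 \cdot 69 = 422280$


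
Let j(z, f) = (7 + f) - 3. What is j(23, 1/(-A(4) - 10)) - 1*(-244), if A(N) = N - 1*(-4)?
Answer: 4463/18 ≈ 247.94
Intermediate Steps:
A(N) = 4 + N (A(N) = N + 4 = 4 + N)
j(z, f) = 4 + f
j(23, 1/(-A(4) - 10)) - 1*(-244) = (4 + 1/(-(4 + 4) - 10)) - 1*(-244) = (4 + 1/(-1*8 - 10)) + 244 = (4 + 1/(-8 - 10)) + 244 = (4 + 1/(-18)) + 244 = (4 - 1/18) + 244 = 71/18 + 244 = 4463/18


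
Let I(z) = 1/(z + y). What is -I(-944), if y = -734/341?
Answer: 341/322638 ≈ 0.0010569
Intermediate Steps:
y = -734/341 (y = -734*1/341 = -734/341 ≈ -2.1525)
I(z) = 1/(-734/341 + z) (I(z) = 1/(z - 734/341) = 1/(-734/341 + z))
-I(-944) = -341/(-734 + 341*(-944)) = -341/(-734 - 321904) = -341/(-322638) = -341*(-1)/322638 = -1*(-341/322638) = 341/322638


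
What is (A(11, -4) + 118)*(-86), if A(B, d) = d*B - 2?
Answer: -6192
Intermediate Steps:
A(B, d) = -2 + B*d (A(B, d) = B*d - 2 = -2 + B*d)
(A(11, -4) + 118)*(-86) = ((-2 + 11*(-4)) + 118)*(-86) = ((-2 - 44) + 118)*(-86) = (-46 + 118)*(-86) = 72*(-86) = -6192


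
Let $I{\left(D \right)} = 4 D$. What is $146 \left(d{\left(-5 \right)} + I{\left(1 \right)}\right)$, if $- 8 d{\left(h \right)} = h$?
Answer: $\frac{2701}{4} \approx 675.25$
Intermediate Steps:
$d{\left(h \right)} = - \frac{h}{8}$
$146 \left(d{\left(-5 \right)} + I{\left(1 \right)}\right) = 146 \left(\left(- \frac{1}{8}\right) \left(-5\right) + 4 \cdot 1\right) = 146 \left(\frac{5}{8} + 4\right) = 146 \cdot \frac{37}{8} = \frac{2701}{4}$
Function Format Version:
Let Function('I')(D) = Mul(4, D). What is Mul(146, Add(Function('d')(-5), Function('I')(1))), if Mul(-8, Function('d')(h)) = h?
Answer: Rational(2701, 4) ≈ 675.25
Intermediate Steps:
Function('d')(h) = Mul(Rational(-1, 8), h)
Mul(146, Add(Function('d')(-5), Function('I')(1))) = Mul(146, Add(Mul(Rational(-1, 8), -5), Mul(4, 1))) = Mul(146, Add(Rational(5, 8), 4)) = Mul(146, Rational(37, 8)) = Rational(2701, 4)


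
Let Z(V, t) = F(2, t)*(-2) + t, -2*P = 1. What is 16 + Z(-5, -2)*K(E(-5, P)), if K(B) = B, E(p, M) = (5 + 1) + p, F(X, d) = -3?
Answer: 20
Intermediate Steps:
P = -½ (P = -½*1 = -½ ≈ -0.50000)
E(p, M) = 6 + p
Z(V, t) = 6 + t (Z(V, t) = -3*(-2) + t = 6 + t)
16 + Z(-5, -2)*K(E(-5, P)) = 16 + (6 - 2)*(6 - 5) = 16 + 4*1 = 16 + 4 = 20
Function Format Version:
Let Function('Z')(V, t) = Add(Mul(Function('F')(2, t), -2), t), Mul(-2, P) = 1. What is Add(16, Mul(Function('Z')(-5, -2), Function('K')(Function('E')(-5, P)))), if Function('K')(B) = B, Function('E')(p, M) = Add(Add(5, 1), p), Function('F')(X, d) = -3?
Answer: 20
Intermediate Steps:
P = Rational(-1, 2) (P = Mul(Rational(-1, 2), 1) = Rational(-1, 2) ≈ -0.50000)
Function('E')(p, M) = Add(6, p)
Function('Z')(V, t) = Add(6, t) (Function('Z')(V, t) = Add(Mul(-3, -2), t) = Add(6, t))
Add(16, Mul(Function('Z')(-5, -2), Function('K')(Function('E')(-5, P)))) = Add(16, Mul(Add(6, -2), Add(6, -5))) = Add(16, Mul(4, 1)) = Add(16, 4) = 20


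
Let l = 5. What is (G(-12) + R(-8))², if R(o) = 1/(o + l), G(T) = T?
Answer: 1369/9 ≈ 152.11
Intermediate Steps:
R(o) = 1/(5 + o) (R(o) = 1/(o + 5) = 1/(5 + o))
(G(-12) + R(-8))² = (-12 + 1/(5 - 8))² = (-12 + 1/(-3))² = (-12 - ⅓)² = (-37/3)² = 1369/9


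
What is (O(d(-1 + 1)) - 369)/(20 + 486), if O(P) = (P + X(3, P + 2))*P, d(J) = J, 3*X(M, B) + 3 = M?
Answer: -369/506 ≈ -0.72925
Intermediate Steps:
X(M, B) = -1 + M/3
O(P) = P² (O(P) = (P + (-1 + (⅓)*3))*P = (P + (-1 + 1))*P = (P + 0)*P = P*P = P²)
(O(d(-1 + 1)) - 369)/(20 + 486) = ((-1 + 1)² - 369)/(20 + 486) = (0² - 369)/506 = (0 - 369)*(1/506) = -369*1/506 = -369/506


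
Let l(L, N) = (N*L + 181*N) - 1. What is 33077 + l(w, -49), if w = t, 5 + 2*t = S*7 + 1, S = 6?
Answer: 23276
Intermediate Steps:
t = 19 (t = -5/2 + (6*7 + 1)/2 = -5/2 + (42 + 1)/2 = -5/2 + (½)*43 = -5/2 + 43/2 = 19)
w = 19
l(L, N) = -1 + 181*N + L*N (l(L, N) = (L*N + 181*N) - 1 = (181*N + L*N) - 1 = -1 + 181*N + L*N)
33077 + l(w, -49) = 33077 + (-1 + 181*(-49) + 19*(-49)) = 33077 + (-1 - 8869 - 931) = 33077 - 9801 = 23276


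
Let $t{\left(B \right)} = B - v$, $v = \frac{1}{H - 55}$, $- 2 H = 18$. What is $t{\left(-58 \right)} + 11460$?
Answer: $\frac{729729}{64} \approx 11402.0$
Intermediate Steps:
$H = -9$ ($H = \left(- \frac{1}{2}\right) 18 = -9$)
$v = - \frac{1}{64}$ ($v = \frac{1}{-9 - 55} = \frac{1}{-64} = - \frac{1}{64} \approx -0.015625$)
$t{\left(B \right)} = \frac{1}{64} + B$ ($t{\left(B \right)} = B - - \frac{1}{64} = B + \frac{1}{64} = \frac{1}{64} + B$)
$t{\left(-58 \right)} + 11460 = \left(\frac{1}{64} - 58\right) + 11460 = - \frac{3711}{64} + 11460 = \frac{729729}{64}$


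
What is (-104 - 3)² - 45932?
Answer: -34483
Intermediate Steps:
(-104 - 3)² - 45932 = (-107)² - 45932 = 11449 - 45932 = -34483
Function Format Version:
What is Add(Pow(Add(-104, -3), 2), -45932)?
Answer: -34483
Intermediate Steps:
Add(Pow(Add(-104, -3), 2), -45932) = Add(Pow(-107, 2), -45932) = Add(11449, -45932) = -34483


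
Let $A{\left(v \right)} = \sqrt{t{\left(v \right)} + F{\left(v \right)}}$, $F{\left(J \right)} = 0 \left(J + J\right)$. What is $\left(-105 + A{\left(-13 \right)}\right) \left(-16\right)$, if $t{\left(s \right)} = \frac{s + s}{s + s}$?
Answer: $1664$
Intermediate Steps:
$F{\left(J \right)} = 0$ ($F{\left(J \right)} = 0 \cdot 2 J = 0$)
$t{\left(s \right)} = 1$ ($t{\left(s \right)} = \frac{2 s}{2 s} = 2 s \frac{1}{2 s} = 1$)
$A{\left(v \right)} = 1$ ($A{\left(v \right)} = \sqrt{1 + 0} = \sqrt{1} = 1$)
$\left(-105 + A{\left(-13 \right)}\right) \left(-16\right) = \left(-105 + 1\right) \left(-16\right) = \left(-104\right) \left(-16\right) = 1664$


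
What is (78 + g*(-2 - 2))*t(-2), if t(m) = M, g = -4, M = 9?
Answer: 846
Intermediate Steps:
t(m) = 9
(78 + g*(-2 - 2))*t(-2) = (78 - 4*(-2 - 2))*9 = (78 - 4*(-4))*9 = (78 + 16)*9 = 94*9 = 846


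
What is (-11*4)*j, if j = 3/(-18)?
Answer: 22/3 ≈ 7.3333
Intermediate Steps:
j = -⅙ (j = 3*(-1/18) = -⅙ ≈ -0.16667)
(-11*4)*j = -11*4*(-⅙) = -44*(-⅙) = 22/3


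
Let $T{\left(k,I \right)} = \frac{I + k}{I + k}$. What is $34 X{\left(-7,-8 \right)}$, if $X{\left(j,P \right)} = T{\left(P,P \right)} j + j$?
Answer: $-476$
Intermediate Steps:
$T{\left(k,I \right)} = 1$
$X{\left(j,P \right)} = 2 j$ ($X{\left(j,P \right)} = 1 j + j = j + j = 2 j$)
$34 X{\left(-7,-8 \right)} = 34 \cdot 2 \left(-7\right) = 34 \left(-14\right) = -476$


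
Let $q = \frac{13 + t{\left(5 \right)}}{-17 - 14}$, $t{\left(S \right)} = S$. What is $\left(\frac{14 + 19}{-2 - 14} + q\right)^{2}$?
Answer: $\frac{1718721}{246016} \approx 6.9862$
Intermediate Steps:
$q = - \frac{18}{31}$ ($q = \frac{13 + 5}{-17 - 14} = \frac{18}{-17 - 14} = \frac{18}{-31} = 18 \left(- \frac{1}{31}\right) = - \frac{18}{31} \approx -0.58065$)
$\left(\frac{14 + 19}{-2 - 14} + q\right)^{2} = \left(\frac{14 + 19}{-2 - 14} - \frac{18}{31}\right)^{2} = \left(\frac{33}{-16} - \frac{18}{31}\right)^{2} = \left(33 \left(- \frac{1}{16}\right) - \frac{18}{31}\right)^{2} = \left(- \frac{33}{16} - \frac{18}{31}\right)^{2} = \left(- \frac{1311}{496}\right)^{2} = \frac{1718721}{246016}$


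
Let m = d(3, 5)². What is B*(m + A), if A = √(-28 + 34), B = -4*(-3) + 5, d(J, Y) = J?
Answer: 153 + 17*√6 ≈ 194.64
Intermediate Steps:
B = 17 (B = 12 + 5 = 17)
m = 9 (m = 3² = 9)
A = √6 ≈ 2.4495
B*(m + A) = 17*(9 + √6) = 153 + 17*√6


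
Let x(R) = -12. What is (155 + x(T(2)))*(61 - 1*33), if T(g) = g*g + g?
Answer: 4004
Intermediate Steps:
T(g) = g + g² (T(g) = g² + g = g + g²)
(155 + x(T(2)))*(61 - 1*33) = (155 - 12)*(61 - 1*33) = 143*(61 - 33) = 143*28 = 4004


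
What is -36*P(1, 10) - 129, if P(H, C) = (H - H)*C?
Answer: -129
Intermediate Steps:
P(H, C) = 0 (P(H, C) = 0*C = 0)
-36*P(1, 10) - 129 = -36*0 - 129 = 0 - 129 = -129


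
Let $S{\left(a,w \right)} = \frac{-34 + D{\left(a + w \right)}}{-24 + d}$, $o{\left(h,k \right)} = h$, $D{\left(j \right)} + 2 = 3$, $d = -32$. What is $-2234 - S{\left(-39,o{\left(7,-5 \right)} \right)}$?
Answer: $- \frac{125137}{56} \approx -2234.6$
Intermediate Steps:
$D{\left(j \right)} = 1$ ($D{\left(j \right)} = -2 + 3 = 1$)
$S{\left(a,w \right)} = \frac{33}{56}$ ($S{\left(a,w \right)} = \frac{-34 + 1}{-24 - 32} = - \frac{33}{-56} = \left(-33\right) \left(- \frac{1}{56}\right) = \frac{33}{56}$)
$-2234 - S{\left(-39,o{\left(7,-5 \right)} \right)} = -2234 - \frac{33}{56} = - \frac{125137}{56}$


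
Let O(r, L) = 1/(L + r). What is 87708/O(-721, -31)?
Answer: -65956416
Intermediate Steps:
87708/O(-721, -31) = 87708/(1/(-31 - 721)) = 87708/(1/(-752)) = 87708/(-1/752) = 87708*(-752) = -65956416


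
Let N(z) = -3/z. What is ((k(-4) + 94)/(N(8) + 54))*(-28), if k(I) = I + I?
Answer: -19264/429 ≈ -44.904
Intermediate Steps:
k(I) = 2*I
((k(-4) + 94)/(N(8) + 54))*(-28) = ((2*(-4) + 94)/(-3/8 + 54))*(-28) = ((-8 + 94)/(-3*⅛ + 54))*(-28) = (86/(-3/8 + 54))*(-28) = (86/(429/8))*(-28) = (86*(8/429))*(-28) = (688/429)*(-28) = -19264/429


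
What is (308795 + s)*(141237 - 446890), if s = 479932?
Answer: -241076773731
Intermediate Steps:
(308795 + s)*(141237 - 446890) = (308795 + 479932)*(141237 - 446890) = 788727*(-305653) = -241076773731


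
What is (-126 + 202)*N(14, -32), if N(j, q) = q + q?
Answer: -4864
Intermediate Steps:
N(j, q) = 2*q
(-126 + 202)*N(14, -32) = (-126 + 202)*(2*(-32)) = 76*(-64) = -4864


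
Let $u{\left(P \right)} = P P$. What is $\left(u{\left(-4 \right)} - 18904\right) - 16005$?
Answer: $-34893$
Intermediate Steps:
$u{\left(P \right)} = P^{2}$
$\left(u{\left(-4 \right)} - 18904\right) - 16005 = \left(\left(-4\right)^{2} - 18904\right) - 16005 = \left(16 - 18904\right) - 16005 = -18888 - 16005 = -34893$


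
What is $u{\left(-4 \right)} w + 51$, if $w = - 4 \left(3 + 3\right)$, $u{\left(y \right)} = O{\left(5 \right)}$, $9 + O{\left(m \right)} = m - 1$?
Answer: $171$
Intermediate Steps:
$O{\left(m \right)} = -10 + m$ ($O{\left(m \right)} = -9 + \left(m - 1\right) = -9 + \left(-1 + m\right) = -10 + m$)
$u{\left(y \right)} = -5$ ($u{\left(y \right)} = -10 + 5 = -5$)
$w = -24$ ($w = \left(-4\right) 6 = -24$)
$u{\left(-4 \right)} w + 51 = \left(-5\right) \left(-24\right) + 51 = 120 + 51 = 171$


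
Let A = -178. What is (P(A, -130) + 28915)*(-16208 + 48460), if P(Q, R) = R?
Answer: 928373820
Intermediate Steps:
(P(A, -130) + 28915)*(-16208 + 48460) = (-130 + 28915)*(-16208 + 48460) = 28785*32252 = 928373820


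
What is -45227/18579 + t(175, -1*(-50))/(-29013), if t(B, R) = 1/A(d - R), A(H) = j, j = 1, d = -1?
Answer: -437396510/179677509 ≈ -2.4343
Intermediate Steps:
A(H) = 1
t(B, R) = 1 (t(B, R) = 1/1 = 1)
-45227/18579 + t(175, -1*(-50))/(-29013) = -45227/18579 + 1/(-29013) = -45227*1/18579 + 1*(-1/29013) = -45227/18579 - 1/29013 = -437396510/179677509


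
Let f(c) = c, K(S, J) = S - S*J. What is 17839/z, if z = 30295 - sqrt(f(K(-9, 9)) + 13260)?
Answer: 540432505/917773693 + 35678*sqrt(3333)/917773693 ≈ 0.59110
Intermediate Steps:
K(S, J) = S - J*S
z = 30295 - 2*sqrt(3333) (z = 30295 - sqrt(-9*(1 - 1*9) + 13260) = 30295 - sqrt(-9*(1 - 9) + 13260) = 30295 - sqrt(-9*(-8) + 13260) = 30295 - sqrt(72 + 13260) = 30295 - sqrt(13332) = 30295 - 2*sqrt(3333) ≈ 30180.)
17839/z = 17839/(30295 - 2*sqrt(3333))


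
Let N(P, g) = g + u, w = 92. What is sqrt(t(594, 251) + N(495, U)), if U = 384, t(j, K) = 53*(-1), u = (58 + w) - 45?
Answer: 2*sqrt(109) ≈ 20.881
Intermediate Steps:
u = 105 (u = (58 + 92) - 45 = 150 - 45 = 105)
t(j, K) = -53
N(P, g) = 105 + g (N(P, g) = g + 105 = 105 + g)
sqrt(t(594, 251) + N(495, U)) = sqrt(-53 + (105 + 384)) = sqrt(-53 + 489) = sqrt(436) = 2*sqrt(109)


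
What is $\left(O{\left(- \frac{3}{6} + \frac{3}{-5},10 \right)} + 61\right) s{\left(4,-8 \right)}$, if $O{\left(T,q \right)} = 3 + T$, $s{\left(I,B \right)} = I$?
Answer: $\frac{1258}{5} \approx 251.6$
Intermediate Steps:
$\left(O{\left(- \frac{3}{6} + \frac{3}{-5},10 \right)} + 61\right) s{\left(4,-8 \right)} = \left(\left(3 + \left(- \frac{3}{6} + \frac{3}{-5}\right)\right) + 61\right) 4 = \left(\left(3 + \left(\left(-3\right) \frac{1}{6} + 3 \left(- \frac{1}{5}\right)\right)\right) + 61\right) 4 = \left(\left(3 - \frac{11}{10}\right) + 61\right) 4 = \left(\frac{19}{10} + 61\right) 4 = \frac{629}{10} \cdot 4 = \frac{1258}{5}$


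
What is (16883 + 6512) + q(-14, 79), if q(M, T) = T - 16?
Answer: 23458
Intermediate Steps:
q(M, T) = -16 + T
(16883 + 6512) + q(-14, 79) = (16883 + 6512) + (-16 + 79) = 23395 + 63 = 23458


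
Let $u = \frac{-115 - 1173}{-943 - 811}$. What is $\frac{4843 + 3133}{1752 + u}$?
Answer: $\frac{1748738}{384287} \approx 4.5506$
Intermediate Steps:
$u = \frac{644}{877}$ ($u = \frac{-115 - 1173}{-1754} = \left(-1288\right) \left(- \frac{1}{1754}\right) = \frac{644}{877} \approx 0.73432$)
$\frac{4843 + 3133}{1752 + u} = \frac{4843 + 3133}{1752 + \frac{644}{877}} = \frac{7976}{\frac{1537148}{877}} = 7976 \cdot \frac{877}{1537148} = \frac{1748738}{384287}$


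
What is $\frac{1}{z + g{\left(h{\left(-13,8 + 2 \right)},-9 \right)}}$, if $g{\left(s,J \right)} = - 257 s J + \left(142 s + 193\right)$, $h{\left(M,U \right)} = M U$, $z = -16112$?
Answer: $- \frac{1}{335069} \approx -2.9845 \cdot 10^{-6}$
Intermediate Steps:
$g{\left(s,J \right)} = 193 + 142 s - 257 J s$ ($g{\left(s,J \right)} = - 257 J s + \left(193 + 142 s\right) = 193 + 142 s - 257 J s$)
$\frac{1}{z + g{\left(h{\left(-13,8 + 2 \right)},-9 \right)}} = \frac{1}{-16112 + \left(193 + 142 \left(- 13 \left(8 + 2\right)\right) - - 2313 \left(- 13 \left(8 + 2\right)\right)\right)} = \frac{1}{-16112 + \left(193 + 142 \left(\left(-13\right) 10\right) - - 2313 \left(\left(-13\right) 10\right)\right)} = \frac{1}{-16112 + \left(193 + 142 \left(-130\right) - \left(-2313\right) \left(-130\right)\right)} = \frac{1}{-16112 - 318957} = \frac{1}{-335069} = - \frac{1}{335069}$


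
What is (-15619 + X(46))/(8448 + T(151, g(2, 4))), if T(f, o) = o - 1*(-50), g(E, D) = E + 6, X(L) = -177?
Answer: -7898/4253 ≈ -1.8570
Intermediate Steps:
g(E, D) = 6 + E
T(f, o) = 50 + o (T(f, o) = o + 50 = 50 + o)
(-15619 + X(46))/(8448 + T(151, g(2, 4))) = (-15619 - 177)/(8448 + (50 + (6 + 2))) = -15796/(8448 + (50 + 8)) = -15796/(8448 + 58) = -15796/8506 = -15796*1/8506 = -7898/4253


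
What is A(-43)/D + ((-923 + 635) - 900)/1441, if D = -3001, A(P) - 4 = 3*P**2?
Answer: -1051289/393131 ≈ -2.6741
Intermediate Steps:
A(P) = 4 + 3*P**2
A(-43)/D + ((-923 + 635) - 900)/1441 = (4 + 3*(-43)**2)/(-3001) + ((-923 + 635) - 900)/1441 = (4 + 3*1849)*(-1/3001) + (-288 - 900)*(1/1441) = (4 + 5547)*(-1/3001) - 1188*1/1441 = 5551*(-1/3001) - 108/131 = -5551/3001 - 108/131 = -1051289/393131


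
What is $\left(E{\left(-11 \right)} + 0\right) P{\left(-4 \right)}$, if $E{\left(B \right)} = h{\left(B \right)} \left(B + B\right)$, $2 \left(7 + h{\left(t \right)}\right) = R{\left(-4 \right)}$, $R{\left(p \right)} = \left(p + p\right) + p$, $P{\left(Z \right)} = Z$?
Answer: $-1144$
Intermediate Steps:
$R{\left(p \right)} = 3 p$ ($R{\left(p \right)} = 2 p + p = 3 p$)
$h{\left(t \right)} = -13$ ($h{\left(t \right)} = -7 + \frac{3 \left(-4\right)}{2} = -7 + \frac{1}{2} \left(-12\right) = -7 - 6 = -13$)
$E{\left(B \right)} = - 26 B$ ($E{\left(B \right)} = - 13 \left(B + B\right) = - 13 \cdot 2 B = - 26 B$)
$\left(E{\left(-11 \right)} + 0\right) P{\left(-4 \right)} = \left(\left(-26\right) \left(-11\right) + 0\right) \left(-4\right) = \left(286 + 0\right) \left(-4\right) = 286 \left(-4\right) = -1144$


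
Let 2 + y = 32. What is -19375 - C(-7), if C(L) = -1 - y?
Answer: -19344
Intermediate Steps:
y = 30 (y = -2 + 32 = 30)
C(L) = -31 (C(L) = -1 - 1*30 = -1 - 30 = -31)
-19375 - C(-7) = -19375 - 1*(-31) = -19375 + 31 = -19344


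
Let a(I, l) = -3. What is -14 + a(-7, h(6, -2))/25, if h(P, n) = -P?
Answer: -353/25 ≈ -14.120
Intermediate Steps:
-14 + a(-7, h(6, -2))/25 = -14 - 3/25 = -353/25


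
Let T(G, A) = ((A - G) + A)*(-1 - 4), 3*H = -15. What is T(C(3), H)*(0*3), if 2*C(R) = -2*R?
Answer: 0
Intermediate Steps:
C(R) = -R (C(R) = (-2*R)/2 = -R)
H = -5 (H = (⅓)*(-15) = -5)
T(G, A) = -10*A + 5*G (T(G, A) = (-G + 2*A)*(-5) = -10*A + 5*G)
T(C(3), H)*(0*3) = (-10*(-5) + 5*(-1*3))*(0*3) = (50 + 5*(-3))*0 = (50 - 15)*0 = 35*0 = 0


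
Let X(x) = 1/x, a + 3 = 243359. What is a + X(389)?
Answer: 94665485/389 ≈ 2.4336e+5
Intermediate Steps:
a = 243356 (a = -3 + 243359 = 243356)
a + X(389) = 243356 + 1/389 = 94665485/389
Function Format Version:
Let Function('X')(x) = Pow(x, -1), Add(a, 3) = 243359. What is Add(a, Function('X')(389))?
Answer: Rational(94665485, 389) ≈ 2.4336e+5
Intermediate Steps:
a = 243356 (a = Add(-3, 243359) = 243356)
Add(a, Function('X')(389)) = Add(243356, Pow(389, -1)) = Add(243356, Rational(1, 389)) = Rational(94665485, 389)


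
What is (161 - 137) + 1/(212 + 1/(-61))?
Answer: 310405/12931 ≈ 24.005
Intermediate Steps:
(161 - 137) + 1/(212 + 1/(-61)) = 24 + 1/(212 - 1/61) = 24 + 1/(12931/61) = 24 + 61/12931 = 310405/12931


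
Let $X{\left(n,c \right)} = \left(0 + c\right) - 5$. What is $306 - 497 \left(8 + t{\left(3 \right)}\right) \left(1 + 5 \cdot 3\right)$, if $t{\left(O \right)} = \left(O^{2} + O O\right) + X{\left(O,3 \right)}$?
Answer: $-190542$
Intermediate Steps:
$X{\left(n,c \right)} = -5 + c$ ($X{\left(n,c \right)} = c - 5 = -5 + c$)
$t{\left(O \right)} = -2 + 2 O^{2}$ ($t{\left(O \right)} = \left(O^{2} + O O\right) + \left(-5 + 3\right) = \left(O^{2} + O^{2}\right) - 2 = 2 O^{2} - 2 = -2 + 2 O^{2}$)
$306 - 497 \left(8 + t{\left(3 \right)}\right) \left(1 + 5 \cdot 3\right) = 306 - 497 \left(8 - \left(2 - 2 \cdot 3^{2}\right)\right) \left(1 + 5 \cdot 3\right) = 306 - 497 \left(8 + \left(-2 + 2 \cdot 9\right)\right) \left(1 + 15\right) = 306 - 497 \left(8 + \left(-2 + 18\right)\right) 16 = 306 - 497 \left(8 + 16\right) 16 = 306 - 497 \cdot 24 \cdot 16 = 306 - 190848 = -190542$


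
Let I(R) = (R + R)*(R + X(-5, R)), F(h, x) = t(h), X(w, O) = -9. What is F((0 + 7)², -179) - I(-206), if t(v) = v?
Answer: -88531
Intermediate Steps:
F(h, x) = h
I(R) = 2*R*(-9 + R) (I(R) = (R + R)*(R - 9) = (2*R)*(-9 + R) = 2*R*(-9 + R))
F((0 + 7)², -179) - I(-206) = (0 + 7)² - 2*(-206)*(-9 - 206) = 7² - 2*(-206)*(-215) = 49 - 1*88580 = 49 - 88580 = -88531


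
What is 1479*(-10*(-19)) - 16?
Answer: 280994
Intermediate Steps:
1479*(-10*(-19)) - 16 = 1479*190 - 16 = 281010 - 16 = 280994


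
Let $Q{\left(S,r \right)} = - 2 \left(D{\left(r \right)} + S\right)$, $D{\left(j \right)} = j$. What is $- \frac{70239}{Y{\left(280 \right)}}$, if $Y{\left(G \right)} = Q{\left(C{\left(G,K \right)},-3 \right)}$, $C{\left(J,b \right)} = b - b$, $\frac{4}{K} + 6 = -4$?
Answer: $- \frac{23413}{2} \approx -11707.0$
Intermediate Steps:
$K = - \frac{2}{5}$ ($K = \frac{4}{-6 - 4} = \frac{4}{-10} = 4 \left(- \frac{1}{10}\right) = - \frac{2}{5} \approx -0.4$)
$C{\left(J,b \right)} = 0$
$Q{\left(S,r \right)} = - 2 S - 2 r$ ($Q{\left(S,r \right)} = - 2 \left(r + S\right) = - 2 \left(S + r\right) = - 2 S - 2 r$)
$Y{\left(G \right)} = 6$ ($Y{\left(G \right)} = \left(-2\right) 0 - -6 = 0 + 6 = 6$)
$- \frac{70239}{Y{\left(280 \right)}} = - \frac{70239}{6} = \left(-70239\right) \frac{1}{6} = - \frac{23413}{2}$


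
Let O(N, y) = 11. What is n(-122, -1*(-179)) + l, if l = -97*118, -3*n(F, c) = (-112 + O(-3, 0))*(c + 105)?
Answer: -5654/3 ≈ -1884.7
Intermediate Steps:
n(F, c) = 3535 + 101*c/3 (n(F, c) = -(-112 + 11)*(c + 105)/3 = -(-101)*(105 + c)/3 = -(-10605 - 101*c)/3 = 3535 + 101*c/3)
l = -11446
n(-122, -1*(-179)) + l = (3535 + 101*(-1*(-179))/3) - 11446 = (3535 + (101/3)*179) - 11446 = (3535 + 18079/3) - 11446 = 28684/3 - 11446 = -5654/3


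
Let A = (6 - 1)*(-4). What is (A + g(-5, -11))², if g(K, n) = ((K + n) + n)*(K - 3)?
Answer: 38416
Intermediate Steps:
g(K, n) = (-3 + K)*(K + 2*n) (g(K, n) = (K + 2*n)*(-3 + K) = (-3 + K)*(K + 2*n))
A = -20 (A = 5*(-4) = -20)
(A + g(-5, -11))² = (-20 + ((-5)² - 6*(-11) - 3*(-5) + 2*(-5)*(-11)))² = (-20 + (25 + 66 + 15 + 110))² = (-20 + 216)² = 196² = 38416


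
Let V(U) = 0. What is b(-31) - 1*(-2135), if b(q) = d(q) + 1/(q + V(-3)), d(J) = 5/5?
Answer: 66215/31 ≈ 2136.0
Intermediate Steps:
d(J) = 1 (d(J) = 5*(1/5) = 1)
b(q) = 1 + 1/q (b(q) = 1 + 1/(q + 0) = 1 + 1/q)
b(-31) - 1*(-2135) = (1 - 31)/(-31) - 1*(-2135) = -1/31*(-30) + 2135 = 30/31 + 2135 = 66215/31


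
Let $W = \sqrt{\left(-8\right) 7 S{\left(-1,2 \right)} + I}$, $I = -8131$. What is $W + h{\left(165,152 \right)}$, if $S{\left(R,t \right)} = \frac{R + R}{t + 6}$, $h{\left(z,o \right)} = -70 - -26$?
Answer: $-44 + i \sqrt{8117} \approx -44.0 + 90.094 i$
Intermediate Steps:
$h{\left(z,o \right)} = -44$ ($h{\left(z,o \right)} = -70 + 26 = -44$)
$S{\left(R,t \right)} = \frac{2 R}{6 + t}$
$W = i \sqrt{8117}$ ($W = \sqrt{\left(-8\right) 7 \cdot 2 \left(-1\right) \frac{1}{6 + 2} - 8131} = \sqrt{- 56 \cdot 2 \left(-1\right) \frac{1}{8} - 8131} = \sqrt{\left(-56\right) \left(- \frac{1}{4}\right) - 8131} = \sqrt{14 - 8131} = \sqrt{-8117} = i \sqrt{8117} \approx 90.094 i$)
$W + h{\left(165,152 \right)} = i \sqrt{8117} - 44 = -44 + i \sqrt{8117}$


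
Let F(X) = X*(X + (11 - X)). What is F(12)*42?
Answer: 5544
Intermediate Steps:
F(X) = 11*X (F(X) = X*11 = 11*X)
F(12)*42 = (11*12)*42 = 132*42 = 5544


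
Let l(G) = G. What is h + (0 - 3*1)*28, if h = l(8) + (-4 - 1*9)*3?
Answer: -115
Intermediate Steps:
h = -31 (h = 8 + (-4 - 1*9)*3 = 8 + (-4 - 9)*3 = 8 - 13*3 = 8 - 39 = -31)
h + (0 - 3*1)*28 = -31 + (0 - 3*1)*28 = -31 + (0 - 3)*28 = -31 - 3*28 = -31 - 84 = -115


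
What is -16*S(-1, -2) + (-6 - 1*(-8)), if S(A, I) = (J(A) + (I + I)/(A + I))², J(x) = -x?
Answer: -766/9 ≈ -85.111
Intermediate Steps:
S(A, I) = (-A + 2*I/(A + I))² (S(A, I) = (-A + (I + I)/(A + I))² = (-A + (2*I)/(A + I))² = (-A + 2*I/(A + I))²)
-16*S(-1, -2) + (-6 - 1*(-8)) = -16*(-1*(-1)² + 2*(-2) - 1*(-1)*(-2))²/(-1 - 2)² + (-6 - 1*(-8)) = -16*(-1*1 - 4 - 2)²/(-3)² + (-6 + 8) = -16*(-1 - 4 - 2)²/9 + 2 = -16*(-7)²/9 + 2 = -16*49/9 + 2 = -784/9 + 2 = -766/9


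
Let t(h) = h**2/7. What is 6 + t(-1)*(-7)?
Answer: 5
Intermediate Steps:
t(h) = h**2/7 (t(h) = h**2*(1/7) = h**2/7)
6 + t(-1)*(-7) = 6 + ((1/7)*(-1)**2)*(-7) = 6 + ((1/7)*1)*(-7) = 6 + (1/7)*(-7) = 6 - 1 = 5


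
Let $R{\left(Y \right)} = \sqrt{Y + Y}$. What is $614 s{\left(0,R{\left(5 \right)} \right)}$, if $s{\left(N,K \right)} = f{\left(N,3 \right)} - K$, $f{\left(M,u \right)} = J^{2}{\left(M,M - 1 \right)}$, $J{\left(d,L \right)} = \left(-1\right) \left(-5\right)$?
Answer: $15350 - 614 \sqrt{10} \approx 13408.0$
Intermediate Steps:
$J{\left(d,L \right)} = 5$
$f{\left(M,u \right)} = 25$ ($f{\left(M,u \right)} = 5^{2} = 25$)
$R{\left(Y \right)} = \sqrt{2} \sqrt{Y}$ ($R{\left(Y \right)} = \sqrt{2 Y} = \sqrt{2} \sqrt{Y}$)
$s{\left(N,K \right)} = 25 - K$
$614 s{\left(0,R{\left(5 \right)} \right)} = 614 \left(25 - \sqrt{2} \sqrt{5}\right) = 614 \left(25 - \sqrt{10}\right) = 15350 - 614 \sqrt{10}$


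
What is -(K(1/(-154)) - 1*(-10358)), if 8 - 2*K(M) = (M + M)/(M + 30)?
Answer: -47862079/4619 ≈ -10362.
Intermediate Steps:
K(M) = 4 - M/(30 + M) (K(M) = 4 - (M + M)/(2*(M + 30)) = 4 - 2*M/(2*(30 + M)) = 4 - M/(30 + M))
-(K(1/(-154)) - 1*(-10358)) = -(3*(40 + 1/(-154))/(30 + 1/(-154)) - 1*(-10358)) = -(3*(40 - 1/154)/(30 - 1/154) + 10358) = -(3*(6159/154)/(4619/154) + 10358) = -(3*(154/4619)*(6159/154) + 10358) = -(18477/4619 + 10358) = -1*47862079/4619 = -47862079/4619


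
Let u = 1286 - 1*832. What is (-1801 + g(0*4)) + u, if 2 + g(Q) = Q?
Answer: -1349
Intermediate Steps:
g(Q) = -2 + Q
u = 454 (u = 1286 - 832 = 454)
(-1801 + g(0*4)) + u = (-1801 + (-2 + 0*4)) + 454 = (-1801 + (-2 + 0)) + 454 = (-1801 - 2) + 454 = -1803 + 454 = -1349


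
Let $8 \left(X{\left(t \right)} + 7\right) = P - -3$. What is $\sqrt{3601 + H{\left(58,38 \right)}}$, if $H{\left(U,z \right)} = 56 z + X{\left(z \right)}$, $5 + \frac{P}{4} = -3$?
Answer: $\frac{3 \sqrt{10166}}{4} \approx 75.62$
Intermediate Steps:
$P = -32$ ($P = -20 + 4 \left(-3\right) = -20 - 12 = -32$)
$X{\left(t \right)} = - \frac{85}{8}$ ($X{\left(t \right)} = -7 + \frac{-32 - -3}{8} = -7 + \frac{-32 + 3}{8} = -7 + \frac{1}{8} \left(-29\right) = -7 - \frac{29}{8} = - \frac{85}{8}$)
$H{\left(U,z \right)} = - \frac{85}{8} + 56 z$ ($H{\left(U,z \right)} = 56 z - \frac{85}{8} = - \frac{85}{8} + 56 z$)
$\sqrt{3601 + H{\left(58,38 \right)}} = \sqrt{3601 + \left(- \frac{85}{8} + 56 \cdot 38\right)} = \sqrt{3601 + \left(- \frac{85}{8} + 2128\right)} = \sqrt{3601 + \frac{16939}{8}} = \sqrt{\frac{45747}{8}} = \frac{3 \sqrt{10166}}{4}$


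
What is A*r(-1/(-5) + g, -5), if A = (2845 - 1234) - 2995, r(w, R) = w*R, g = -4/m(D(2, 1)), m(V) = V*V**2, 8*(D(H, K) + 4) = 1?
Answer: 55402904/29791 ≈ 1859.7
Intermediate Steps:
D(H, K) = -31/8 (D(H, K) = -4 + (1/8)*1 = -4 + 1/8 = -31/8)
m(V) = V**3
g = 2048/29791 (g = -4/((-31/8)**3) = -4/(-29791/512) = -4*(-512/29791) = 2048/29791 ≈ 0.068746)
r(w, R) = R*w
A = -1384 (A = 1611 - 2995 = -1384)
A*r(-1/(-5) + g, -5) = -(-6920)*(-1/(-5) + 2048/29791) = -(-6920)*(-1*(-1/5) + 2048/29791) = -(-6920)*(1/5 + 2048/29791) = -(-6920)*40031/148955 = -1384*(-40031/29791) = 55402904/29791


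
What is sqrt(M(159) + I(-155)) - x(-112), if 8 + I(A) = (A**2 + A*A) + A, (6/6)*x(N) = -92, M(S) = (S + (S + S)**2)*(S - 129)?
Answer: 92 + sqrt(3086377) ≈ 1848.8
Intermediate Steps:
M(S) = (-129 + S)*(S + 4*S**2) (M(S) = (S + (2*S)**2)*(-129 + S) = (S + 4*S**2)*(-129 + S) = (-129 + S)*(S + 4*S**2))
x(N) = -92
I(A) = -8 + A + 2*A**2 (I(A) = -8 + ((A**2 + A*A) + A) = -8 + ((A**2 + A**2) + A) = -8 + (2*A**2 + A) = -8 + (A + 2*A**2) = -8 + A + 2*A**2)
sqrt(M(159) + I(-155)) - x(-112) = sqrt(159*(-129 - 515*159 + 4*159**2) + (-8 - 155 + 2*(-155)**2)) - 1*(-92) = sqrt(159*(-129 - 81885 + 4*25281) + (-8 - 155 + 2*24025)) + 92 = sqrt(159*(-129 - 81885 + 101124) + (-8 - 155 + 48050)) + 92 = sqrt(159*19110 + 47887) + 92 = sqrt(3038490 + 47887) + 92 = sqrt(3086377) + 92 = 92 + sqrt(3086377)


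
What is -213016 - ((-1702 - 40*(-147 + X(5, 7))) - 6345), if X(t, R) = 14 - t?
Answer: -210489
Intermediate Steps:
-213016 - ((-1702 - 40*(-147 + X(5, 7))) - 6345) = -213016 - ((-1702 - 40*(-147 + (14 - 1*5))) - 6345) = -213016 - ((-1702 - 40*(-147 + (14 - 5))) - 6345) = -213016 - ((-1702 - 40*(-147 + 9)) - 6345) = -213016 - ((-1702 - 40*(-138)) - 6345) = -213016 - ((-1702 + 5520) - 6345) = -213016 - (3818 - 6345) = -213016 - 1*(-2527) = -213016 + 2527 = -210489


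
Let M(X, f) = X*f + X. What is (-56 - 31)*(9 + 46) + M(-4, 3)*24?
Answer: -5169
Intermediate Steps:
M(X, f) = X + X*f
(-56 - 31)*(9 + 46) + M(-4, 3)*24 = (-56 - 31)*(9 + 46) - 4*(1 + 3)*24 = -87*55 - 4*4*24 = -4785 - 16*24 = -4785 - 384 = -5169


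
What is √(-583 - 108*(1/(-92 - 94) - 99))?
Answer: √9715307/31 ≈ 100.55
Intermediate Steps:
√(-583 - 108*(1/(-92 - 94) - 99)) = √(-583 - 108*(1/(-186) - 99)) = √(-583 - 108*(-1/186 - 99)) = √(-583 - 108*(-18415/186)) = √(-583 + 331470/31) = √(313397/31) = √9715307/31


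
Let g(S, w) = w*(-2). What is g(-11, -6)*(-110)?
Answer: -1320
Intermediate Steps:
g(S, w) = -2*w
g(-11, -6)*(-110) = -2*(-6)*(-110) = 12*(-110) = -1320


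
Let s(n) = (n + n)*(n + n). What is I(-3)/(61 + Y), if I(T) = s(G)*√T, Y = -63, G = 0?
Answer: 0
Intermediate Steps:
s(n) = 4*n² (s(n) = (2*n)*(2*n) = 4*n²)
I(T) = 0 (I(T) = (4*0²)*√T = (4*0)*√T = 0*√T = 0)
I(-3)/(61 + Y) = 0/(61 - 63) = 0/(-2) = 0*(-½) = 0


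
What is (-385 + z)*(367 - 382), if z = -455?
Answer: 12600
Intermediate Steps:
(-385 + z)*(367 - 382) = (-385 - 455)*(367 - 382) = -840*(-15) = 12600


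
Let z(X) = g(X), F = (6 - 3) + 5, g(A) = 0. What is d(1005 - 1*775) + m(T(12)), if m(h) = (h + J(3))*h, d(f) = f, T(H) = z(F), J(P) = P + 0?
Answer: 230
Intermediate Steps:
F = 8 (F = 3 + 5 = 8)
z(X) = 0
J(P) = P
T(H) = 0
m(h) = h*(3 + h) (m(h) = (h + 3)*h = (3 + h)*h = h*(3 + h))
d(1005 - 1*775) + m(T(12)) = (1005 - 1*775) + 0*(3 + 0) = (1005 - 775) + 0*3 = 230 + 0 = 230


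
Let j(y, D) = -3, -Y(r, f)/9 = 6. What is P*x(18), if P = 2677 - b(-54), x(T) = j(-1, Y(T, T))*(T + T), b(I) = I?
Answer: -294948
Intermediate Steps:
Y(r, f) = -54 (Y(r, f) = -9*6 = -54)
x(T) = -6*T (x(T) = -3*(T + T) = -6*T)
P = 2731 (P = 2677 - 1*(-54) = 2677 + 54 = 2731)
P*x(18) = 2731*(-6*18) = 2731*(-108) = -294948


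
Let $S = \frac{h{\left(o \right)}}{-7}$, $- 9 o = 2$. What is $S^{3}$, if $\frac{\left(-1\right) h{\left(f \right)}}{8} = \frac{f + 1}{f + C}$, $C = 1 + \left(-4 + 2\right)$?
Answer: $- \frac{512}{1331} \approx -0.38467$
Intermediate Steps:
$o = - \frac{2}{9}$ ($o = \left(- \frac{1}{9}\right) 2 = - \frac{2}{9} \approx -0.22222$)
$C = -1$ ($C = 1 - 2 = -1$)
$h{\left(f \right)} = - \frac{8 \left(1 + f\right)}{-1 + f}$ ($h{\left(f \right)} = - 8 \frac{f + 1}{f - 1} = - 8 \frac{1 + f}{-1 + f} = - \frac{8 \left(1 + f\right)}{-1 + f}$)
$S = - \frac{8}{11}$ ($S = \frac{8 \frac{1}{-1 - \frac{2}{9}} \left(-1 - - \frac{2}{9}\right)}{-7} = \frac{8 \left(-1 + \frac{2}{9}\right)}{- \frac{11}{9}} \left(- \frac{1}{7}\right) = 8 \left(- \frac{9}{11}\right) \left(- \frac{7}{9}\right) \left(- \frac{1}{7}\right) = \frac{56}{11} \left(- \frac{1}{7}\right) = - \frac{8}{11} \approx -0.72727$)
$S^{3} = \left(- \frac{8}{11}\right)^{3} = - \frac{512}{1331}$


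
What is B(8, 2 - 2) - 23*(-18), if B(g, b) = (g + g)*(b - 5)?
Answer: 334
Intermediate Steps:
B(g, b) = 2*g*(-5 + b) (B(g, b) = (2*g)*(-5 + b) = 2*g*(-5 + b))
B(8, 2 - 2) - 23*(-18) = 2*8*(-5 + (2 - 2)) - 23*(-18) = 2*8*(-5 + 0) + 414 = 2*8*(-5) + 414 = -80 + 414 = 334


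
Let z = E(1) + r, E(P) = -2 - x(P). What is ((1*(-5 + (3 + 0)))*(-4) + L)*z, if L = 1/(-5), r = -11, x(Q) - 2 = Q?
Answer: -624/5 ≈ -124.80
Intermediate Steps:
x(Q) = 2 + Q
L = -⅕ ≈ -0.20000
E(P) = -4 - P (E(P) = -2 - (2 + P) = -2 + (-2 - P) = -4 - P)
z = -16 (z = (-4 - 1*1) - 11 = (-4 - 1) - 11 = -5 - 11 = -16)
((1*(-5 + (3 + 0)))*(-4) + L)*z = ((1*(-5 + (3 + 0)))*(-4) - ⅕)*(-16) = ((1*(-5 + 3))*(-4) - ⅕)*(-16) = ((1*(-2))*(-4) - ⅕)*(-16) = (-2*(-4) - ⅕)*(-16) = (8 - ⅕)*(-16) = (39/5)*(-16) = -624/5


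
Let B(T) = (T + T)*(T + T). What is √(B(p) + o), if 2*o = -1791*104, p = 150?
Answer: 6*I*√87 ≈ 55.964*I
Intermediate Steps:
o = -93132 (o = (-1791*104)/2 = (½)*(-186264) = -93132)
B(T) = 4*T² (B(T) = (2*T)*(2*T) = 4*T²)
√(B(p) + o) = √(4*150² - 93132) = √(4*22500 - 93132) = √(90000 - 93132) = √(-3132) = 6*I*√87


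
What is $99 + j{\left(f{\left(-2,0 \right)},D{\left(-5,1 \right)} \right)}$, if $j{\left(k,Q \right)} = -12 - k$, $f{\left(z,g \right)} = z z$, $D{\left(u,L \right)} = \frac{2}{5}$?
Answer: $83$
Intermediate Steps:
$D{\left(u,L \right)} = \frac{2}{5}$ ($D{\left(u,L \right)} = 2 \cdot \frac{1}{5} = \frac{2}{5}$)
$f{\left(z,g \right)} = z^{2}$
$99 + j{\left(f{\left(-2,0 \right)},D{\left(-5,1 \right)} \right)} = 99 - 16 = 83$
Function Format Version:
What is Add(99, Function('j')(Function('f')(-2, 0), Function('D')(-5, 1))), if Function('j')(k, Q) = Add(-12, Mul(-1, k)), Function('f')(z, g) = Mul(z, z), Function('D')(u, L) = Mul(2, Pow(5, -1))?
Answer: 83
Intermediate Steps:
Function('D')(u, L) = Rational(2, 5) (Function('D')(u, L) = Mul(2, Rational(1, 5)) = Rational(2, 5))
Function('f')(z, g) = Pow(z, 2)
Add(99, Function('j')(Function('f')(-2, 0), Function('D')(-5, 1))) = Add(99, Add(-12, Mul(-1, Pow(-2, 2)))) = Add(99, Add(-12, Mul(-1, 4))) = Add(99, Add(-12, -4)) = Add(99, -16) = 83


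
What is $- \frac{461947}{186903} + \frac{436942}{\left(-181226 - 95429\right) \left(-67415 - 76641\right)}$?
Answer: $- \frac{44043702249563}{17820088878780} \approx -2.4716$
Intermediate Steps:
$- \frac{461947}{186903} + \frac{436942}{\left(-181226 - 95429\right) \left(-67415 - 76641\right)} = \left(-461947\right) \frac{1}{186903} + \frac{436942}{\left(-276655\right) \left(-144056\right)} = - \frac{24313}{9837} + \frac{436942}{39853812680} = - \frac{24313}{9837} + 436942 \cdot \frac{1}{39853812680} = - \frac{24313}{9837} + \frac{19861}{1811536940} = - \frac{44043702249563}{17820088878780}$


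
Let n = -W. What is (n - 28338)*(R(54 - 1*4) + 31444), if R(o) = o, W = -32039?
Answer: 116559294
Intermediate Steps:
n = 32039 (n = -1*(-32039) = 32039)
(n - 28338)*(R(54 - 1*4) + 31444) = (32039 - 28338)*((54 - 1*4) + 31444) = 3701*((54 - 4) + 31444) = 3701*(50 + 31444) = 3701*31494 = 116559294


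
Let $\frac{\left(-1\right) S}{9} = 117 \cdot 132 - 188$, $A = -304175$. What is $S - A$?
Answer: $166871$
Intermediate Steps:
$S = -137304$ ($S = - 9 \left(117 \cdot 132 - 188\right) = - 9 \left(15444 - 188\right) = \left(-9\right) 15256 = -137304$)
$S - A = -137304 - -304175 = -137304 + 304175 = 166871$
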